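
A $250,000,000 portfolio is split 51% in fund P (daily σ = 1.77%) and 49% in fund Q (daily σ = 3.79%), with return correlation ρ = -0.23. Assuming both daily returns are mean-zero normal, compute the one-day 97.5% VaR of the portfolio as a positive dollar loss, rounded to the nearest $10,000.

σ_p² = 0.51²·1.77² + 0.49²·3.79² + 2·-0.23·0.51·0.49·1.77·3.79 = 3.4925 (%²).
σ_p = √3.4925 = 1.869%.
At 97.5%, z = 1.960.
VaR = 1.960 × 1.869% = 3.663%; on $250,000,000 that is $9,157,500.

$9,160,000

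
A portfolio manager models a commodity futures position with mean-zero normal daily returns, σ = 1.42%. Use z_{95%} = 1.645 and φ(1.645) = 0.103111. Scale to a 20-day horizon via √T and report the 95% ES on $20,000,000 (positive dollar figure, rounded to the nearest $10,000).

σ_{20d} = 1.42% × √20 = 6.350%.
ES multiplier = φ(z)/(1−α) = 0.103111/0.05 = 2.062.
ES = 6.350% × 2.062 = 13.094%; on $20,000,000: $2,618,800.

$2,620,000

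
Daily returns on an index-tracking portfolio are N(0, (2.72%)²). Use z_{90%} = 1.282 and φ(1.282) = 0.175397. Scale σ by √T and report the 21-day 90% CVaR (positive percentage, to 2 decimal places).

σ_{21d} = 2.72% × √21 = 12.465%.
ES multiplier = φ(z)/(1−α) = 0.175397/0.1 = 1.754.
ES = 12.465% × 1.754 = 21.864%.

21.86%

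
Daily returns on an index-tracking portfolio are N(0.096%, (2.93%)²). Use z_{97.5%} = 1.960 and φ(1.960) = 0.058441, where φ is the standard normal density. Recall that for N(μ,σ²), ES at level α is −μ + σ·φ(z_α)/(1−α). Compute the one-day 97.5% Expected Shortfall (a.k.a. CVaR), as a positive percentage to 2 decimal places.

Tail multiplier: φ(z)/(1−α) = 0.058441 / 0.025 = 2.338.
ES = −(0.096%) + 2.93% × 2.338 = 6.754%.

6.75%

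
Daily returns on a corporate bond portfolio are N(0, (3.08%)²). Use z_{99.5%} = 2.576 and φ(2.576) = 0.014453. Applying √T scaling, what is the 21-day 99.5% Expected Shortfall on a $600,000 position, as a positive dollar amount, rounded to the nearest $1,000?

$245,000

σ_{21d} = 3.08% × √21 = 14.114%.
ES multiplier = φ(z)/(1−α) = 0.014453/0.005 = 2.891.
ES = 14.114% × 2.891 = 40.804%; on $600,000: $244,824.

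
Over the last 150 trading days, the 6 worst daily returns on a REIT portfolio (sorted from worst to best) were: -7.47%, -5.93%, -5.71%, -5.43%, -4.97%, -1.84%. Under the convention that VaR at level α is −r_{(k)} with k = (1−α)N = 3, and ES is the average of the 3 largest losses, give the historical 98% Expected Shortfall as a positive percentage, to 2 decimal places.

The 3 worst returns sum to -19.11%.
ES = −(-19.11%) / 3 = 6.37%.

6.37%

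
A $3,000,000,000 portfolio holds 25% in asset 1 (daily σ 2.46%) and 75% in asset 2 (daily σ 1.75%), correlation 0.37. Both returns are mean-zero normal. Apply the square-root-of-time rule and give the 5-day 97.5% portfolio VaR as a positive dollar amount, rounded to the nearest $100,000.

σ_p = √(0.25²·2.46² + 0.75²·1.75² + 2·0.37·0.25·0.75·2.46·1.75) = 1.643%.
σ_{5d} = 1.643% × √5 = 3.674%.
z(97.5%) = 1.960.
VaR = 1.960 × 3.674% = 7.201%; on $3,000,000,000 that is $216,030,000.

$216,000,000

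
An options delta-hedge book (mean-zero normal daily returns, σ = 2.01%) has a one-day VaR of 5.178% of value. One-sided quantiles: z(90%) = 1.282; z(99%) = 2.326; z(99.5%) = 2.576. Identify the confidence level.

Implied z = VaR/σ = 5.178 / 2.01 = 2.576.
This matches z(99.5%) = 2.576.

99.5%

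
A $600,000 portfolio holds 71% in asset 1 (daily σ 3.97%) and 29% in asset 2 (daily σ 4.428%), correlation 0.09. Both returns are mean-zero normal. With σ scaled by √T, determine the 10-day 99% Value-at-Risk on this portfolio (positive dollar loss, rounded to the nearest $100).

$141,300

σ_p = √(0.71²·3.97² + 0.29²·4.428² + 2·0.09·0.71·0.29·3.97·4.428) = 3.201%.
σ_{10d} = 3.201% × √10 = 10.122%.
z(99%) = 2.326.
VaR = 2.326 × 10.122% = 23.544%; on $600,000 that is $141,264.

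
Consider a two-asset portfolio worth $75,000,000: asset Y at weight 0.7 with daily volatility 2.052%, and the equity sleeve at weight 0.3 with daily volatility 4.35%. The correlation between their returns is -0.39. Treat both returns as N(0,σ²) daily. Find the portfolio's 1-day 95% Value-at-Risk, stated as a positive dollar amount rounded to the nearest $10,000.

$1,870,000

σ_p² = 0.7²·2.052² + 0.3²·4.35² + 2·-0.39·0.7·0.3·2.052·4.35 = 2.3042 (%²).
σ_p = √2.3042 = 1.518%.
At 95%, z = 1.645.
VaR = 1.645 × 1.518% = 2.497%; on $75,000,000 that is $1,872,750.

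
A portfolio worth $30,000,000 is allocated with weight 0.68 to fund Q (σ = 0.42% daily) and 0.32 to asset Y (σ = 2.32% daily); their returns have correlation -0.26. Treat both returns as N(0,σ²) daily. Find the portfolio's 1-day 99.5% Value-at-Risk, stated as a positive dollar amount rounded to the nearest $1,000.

σ_p² = 0.68²·0.42² + 0.32²·2.32² + 2·-0.26·0.68·0.32·0.42·2.32 = 0.5225 (%²).
σ_p = √0.5225 = 0.723%.
At 99.5%, z = 2.576.
VaR = 2.576 × 0.723% = 1.862%; on $30,000,000 that is $558,600.

$559,000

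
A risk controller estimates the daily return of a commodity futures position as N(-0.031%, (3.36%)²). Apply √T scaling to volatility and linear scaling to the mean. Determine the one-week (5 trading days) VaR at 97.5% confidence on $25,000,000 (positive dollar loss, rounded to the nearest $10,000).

At 97.5%, z = 1.960.
σ_{5d} = 3.36% × √5 = 7.513%; μ_{5d} = 5 × -0.031% = -0.155%.
VaR = −(-0.155%) + 1.960 × 7.513% = 14.880%.
On $25,000,000: 0.14880 × $25,000,000 = $3,720,000.

$3,720,000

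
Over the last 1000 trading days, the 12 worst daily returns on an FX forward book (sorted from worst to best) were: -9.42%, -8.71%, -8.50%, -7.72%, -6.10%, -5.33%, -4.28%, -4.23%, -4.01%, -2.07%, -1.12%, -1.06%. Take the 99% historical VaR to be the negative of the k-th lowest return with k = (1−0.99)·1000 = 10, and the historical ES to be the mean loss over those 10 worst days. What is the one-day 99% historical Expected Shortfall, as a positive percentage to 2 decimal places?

The 10 worst returns sum to -60.37%.
ES = −(-60.37%) / 10 = 6.037% ≈ 6.04%.

6.04%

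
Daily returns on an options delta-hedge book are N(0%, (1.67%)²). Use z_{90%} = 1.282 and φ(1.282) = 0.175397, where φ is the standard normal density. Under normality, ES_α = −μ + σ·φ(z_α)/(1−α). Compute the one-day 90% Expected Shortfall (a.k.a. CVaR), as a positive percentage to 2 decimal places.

Tail multiplier: φ(z)/(1−α) = 0.175397 / 0.1 = 1.754.
ES = 1.67% × 1.754 = 2.929%.

2.93%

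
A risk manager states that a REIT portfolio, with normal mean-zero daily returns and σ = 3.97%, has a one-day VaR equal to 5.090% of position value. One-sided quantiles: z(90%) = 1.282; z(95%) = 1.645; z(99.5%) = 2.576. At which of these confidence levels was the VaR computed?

Implied z = VaR/σ = 5.090 / 3.97 = 1.282.
This matches z(90%) = 1.282.

90%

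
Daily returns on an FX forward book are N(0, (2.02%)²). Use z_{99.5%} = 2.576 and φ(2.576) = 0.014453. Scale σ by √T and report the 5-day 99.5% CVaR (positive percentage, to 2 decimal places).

13.06%

σ_{5d} = 2.02% × √5 = 4.517%.
ES multiplier = φ(z)/(1−α) = 0.014453/0.005 = 2.891.
ES = 4.517% × 2.891 = 13.059%.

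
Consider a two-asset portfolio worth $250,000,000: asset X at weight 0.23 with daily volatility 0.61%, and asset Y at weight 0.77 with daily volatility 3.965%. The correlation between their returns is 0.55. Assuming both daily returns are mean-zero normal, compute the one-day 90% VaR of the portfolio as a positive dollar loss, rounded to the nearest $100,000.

σ_p² = 0.23²·0.61² + 0.77²·3.965² + 2·0.55·0.23·0.77·0.61·3.965 = 9.8120 (%²).
σ_p = √9.8120 = 3.132%.
At 90%, z = 1.282.
VaR = 1.282 × 3.132% = 4.015%; on $250,000,000 that is $10,037,500.

$10,000,000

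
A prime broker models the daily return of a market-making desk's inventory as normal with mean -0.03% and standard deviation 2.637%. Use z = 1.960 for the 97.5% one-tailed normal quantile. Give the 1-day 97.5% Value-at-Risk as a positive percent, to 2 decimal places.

VaR = −μ + z·σ = −(-0.03%) + 1.960 × 2.637% = 5.199%.

5.20%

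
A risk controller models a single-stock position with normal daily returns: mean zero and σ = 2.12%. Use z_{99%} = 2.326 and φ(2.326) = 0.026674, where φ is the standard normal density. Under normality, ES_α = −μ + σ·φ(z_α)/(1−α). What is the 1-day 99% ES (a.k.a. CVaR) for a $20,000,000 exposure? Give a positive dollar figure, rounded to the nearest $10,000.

$1,130,000

Tail multiplier: φ(z)/(1−α) = 0.026674 / 0.01 = 2.667.
ES = 2.12% × 2.667 = 5.654%.
On $20,000,000: 0.05654 × $20,000,000 = $1,130,800.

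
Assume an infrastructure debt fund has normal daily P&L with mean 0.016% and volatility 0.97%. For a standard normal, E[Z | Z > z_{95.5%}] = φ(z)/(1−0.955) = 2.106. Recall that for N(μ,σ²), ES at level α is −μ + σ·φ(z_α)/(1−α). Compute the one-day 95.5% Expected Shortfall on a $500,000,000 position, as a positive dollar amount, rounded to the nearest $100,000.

$10,100,000

ES = −(0.016%) + 0.97% × 2.106 = 2.027%.
On $500,000,000: 0.02027 × $500,000,000 = $10,135,000.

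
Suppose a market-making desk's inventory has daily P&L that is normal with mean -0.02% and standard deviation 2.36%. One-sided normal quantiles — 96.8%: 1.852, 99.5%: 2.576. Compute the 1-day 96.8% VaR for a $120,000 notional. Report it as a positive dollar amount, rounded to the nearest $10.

VaR = −μ + z·σ = −(-0.02%) + 1.852 × 2.36% = 4.391%.
On $120,000: 0.04391 × $120,000 = $5,269.

$5,270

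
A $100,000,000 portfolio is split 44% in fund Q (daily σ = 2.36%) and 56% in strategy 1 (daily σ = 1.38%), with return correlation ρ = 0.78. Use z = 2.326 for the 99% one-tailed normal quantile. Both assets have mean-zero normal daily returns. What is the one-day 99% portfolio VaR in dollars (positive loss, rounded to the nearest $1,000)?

$3,980,000

σ_p² = 0.44²·2.36² + 0.56²·1.38² + 2·0.78·0.44·0.56·2.36·1.38 = 2.9274 (%²).
σ_p = √2.9274 = 1.711%.
VaR = 2.326 × 1.711% = 3.980%; on $100,000,000 that is $3,980,000.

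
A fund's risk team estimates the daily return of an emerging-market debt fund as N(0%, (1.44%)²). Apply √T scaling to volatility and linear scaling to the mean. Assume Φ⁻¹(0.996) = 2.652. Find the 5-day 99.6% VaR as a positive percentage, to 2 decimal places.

8.54%

σ_{5d} = 1.44% × √5 = 3.220%.
VaR = 2.652 × 3.220% = 8.539%.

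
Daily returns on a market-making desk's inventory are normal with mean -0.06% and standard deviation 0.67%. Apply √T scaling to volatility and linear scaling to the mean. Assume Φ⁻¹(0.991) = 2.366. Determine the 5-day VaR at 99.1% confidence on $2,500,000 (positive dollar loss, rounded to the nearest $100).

σ_{5d} = 0.67% × √5 = 1.498%; μ_{5d} = 5 × -0.06% = -0.300%.
VaR = −(-0.300%) + 2.366 × 1.498% = 3.844%.
On $2,500,000: 0.03844 × $2,500,000 = $96,100.

$96,100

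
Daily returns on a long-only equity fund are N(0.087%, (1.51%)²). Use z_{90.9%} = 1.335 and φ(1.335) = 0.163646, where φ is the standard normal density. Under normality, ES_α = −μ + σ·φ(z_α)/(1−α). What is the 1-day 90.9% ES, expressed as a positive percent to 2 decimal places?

2.63%

Tail multiplier: φ(z)/(1−α) = 0.163646 / 0.091 = 1.798.
ES = −(0.087%) + 1.51% × 1.798 = 2.628%.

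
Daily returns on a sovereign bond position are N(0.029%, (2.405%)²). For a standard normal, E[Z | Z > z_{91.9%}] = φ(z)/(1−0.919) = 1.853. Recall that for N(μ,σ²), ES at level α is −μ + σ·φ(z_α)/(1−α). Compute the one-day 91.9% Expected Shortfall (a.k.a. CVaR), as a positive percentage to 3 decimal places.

4.427%

ES = −(0.029%) + 2.405% × 1.853 = 4.427%.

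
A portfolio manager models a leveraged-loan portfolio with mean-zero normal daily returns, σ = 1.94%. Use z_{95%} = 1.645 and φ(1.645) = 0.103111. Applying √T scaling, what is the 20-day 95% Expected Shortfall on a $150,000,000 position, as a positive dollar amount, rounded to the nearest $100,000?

σ_{20d} = 1.94% × √20 = 8.676%.
ES multiplier = φ(z)/(1−α) = 0.103111/0.05 = 2.062.
ES = 8.676% × 2.062 = 17.890%; on $150,000,000: $26,835,000.

$26,800,000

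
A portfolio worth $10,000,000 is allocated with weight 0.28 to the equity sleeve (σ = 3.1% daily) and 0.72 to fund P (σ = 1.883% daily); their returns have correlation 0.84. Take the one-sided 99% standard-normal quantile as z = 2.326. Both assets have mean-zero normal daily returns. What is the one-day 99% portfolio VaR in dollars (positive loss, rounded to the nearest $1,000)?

σ_p² = 0.28²·3.1² + 0.72²·1.883² + 2·0.84·0.28·0.72·3.1·1.883 = 4.5685 (%²).
σ_p = √4.5685 = 2.137%.
VaR = 2.326 × 2.137% = 4.971%; on $10,000,000 that is $497,100.

$497,000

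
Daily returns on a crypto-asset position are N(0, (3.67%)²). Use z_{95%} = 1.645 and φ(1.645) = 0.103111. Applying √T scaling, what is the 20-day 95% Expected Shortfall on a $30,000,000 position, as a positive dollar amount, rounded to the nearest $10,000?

$10,150,000

σ_{20d} = 3.67% × √20 = 16.413%.
ES multiplier = φ(z)/(1−α) = 0.103111/0.05 = 2.062.
ES = 16.413% × 2.062 = 33.844%; on $30,000,000: $10,153,200.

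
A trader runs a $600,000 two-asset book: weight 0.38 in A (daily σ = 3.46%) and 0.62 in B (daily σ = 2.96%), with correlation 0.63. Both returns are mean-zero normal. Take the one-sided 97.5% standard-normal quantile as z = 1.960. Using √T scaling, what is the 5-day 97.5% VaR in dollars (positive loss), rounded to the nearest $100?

σ_p = √(0.38²·3.46² + 0.62²·2.96² + 2·0.63·0.38·0.62·3.46·2.96) = 2.853%.
σ_{5d} = 2.853% × √5 = 6.380%.
VaR = 1.960 × 6.380% = 12.505%; on $600,000 that is $75,030.

$75,000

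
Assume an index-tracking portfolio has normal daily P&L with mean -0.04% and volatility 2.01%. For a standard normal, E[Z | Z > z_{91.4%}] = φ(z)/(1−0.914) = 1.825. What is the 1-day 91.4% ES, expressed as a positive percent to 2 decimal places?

3.71%

ES = −(-0.04%) + 2.01% × 1.825 = 3.708%.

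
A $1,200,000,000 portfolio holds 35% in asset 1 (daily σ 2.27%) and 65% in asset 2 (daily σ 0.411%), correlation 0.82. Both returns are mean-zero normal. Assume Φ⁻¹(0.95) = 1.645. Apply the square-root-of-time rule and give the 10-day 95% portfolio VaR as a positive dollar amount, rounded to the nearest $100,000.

σ_p = √(0.35²·2.27² + 0.65²·0.411² + 2·0.82·0.35·0.65·2.27·0.411) = 1.025%.
σ_{10d} = 1.025% × √10 = 3.241%.
VaR = 1.645 × 3.241% = 5.331%; on $1,200,000,000 that is $63,972,000.

$64,000,000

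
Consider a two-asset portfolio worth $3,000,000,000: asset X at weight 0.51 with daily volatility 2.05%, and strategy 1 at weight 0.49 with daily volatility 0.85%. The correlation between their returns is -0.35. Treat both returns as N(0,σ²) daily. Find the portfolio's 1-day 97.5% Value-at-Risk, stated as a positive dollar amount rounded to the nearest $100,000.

σ_p² = 0.51²·2.05² + 0.49²·0.85² + 2·-0.35·0.51·0.49·2.05·0.85 = 0.9617 (%²).
σ_p = √0.9617 = 0.981%.
At 97.5%, z = 1.960.
VaR = 1.960 × 0.981% = 1.923%; on $3,000,000,000 that is $57,690,000.

$57,700,000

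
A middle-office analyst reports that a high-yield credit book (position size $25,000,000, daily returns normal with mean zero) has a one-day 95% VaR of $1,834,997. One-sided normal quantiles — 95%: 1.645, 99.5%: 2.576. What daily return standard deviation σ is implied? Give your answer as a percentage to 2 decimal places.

VaR as a fraction: $1,834,997 / $25,000,000 = 7.340%.
σ = VaR / z = 7.340% / 1.645 = 4.462%.

4.46%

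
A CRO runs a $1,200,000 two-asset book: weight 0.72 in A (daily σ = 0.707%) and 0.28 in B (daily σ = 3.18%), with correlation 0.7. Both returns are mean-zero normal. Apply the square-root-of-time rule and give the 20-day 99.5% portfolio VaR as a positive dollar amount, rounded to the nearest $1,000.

σ_p = √(0.72²·0.707² + 0.28²·3.18² + 2·0.7·0.72·0.28·0.707·3.18) = 1.299%.
σ_{20d} = 1.299% × √20 = 5.809%.
z(99.5%) = 2.576.
VaR = 2.576 × 5.809% = 14.964%; on $1,200,000 that is $179,568.

$180,000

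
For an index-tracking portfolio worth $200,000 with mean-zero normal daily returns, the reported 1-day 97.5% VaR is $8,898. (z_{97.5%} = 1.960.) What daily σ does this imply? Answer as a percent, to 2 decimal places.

2.27%

VaR as a fraction: $8,898 / $200,000 = 4.449%.
σ = VaR / z = 4.449% / 1.960 = 2.270%.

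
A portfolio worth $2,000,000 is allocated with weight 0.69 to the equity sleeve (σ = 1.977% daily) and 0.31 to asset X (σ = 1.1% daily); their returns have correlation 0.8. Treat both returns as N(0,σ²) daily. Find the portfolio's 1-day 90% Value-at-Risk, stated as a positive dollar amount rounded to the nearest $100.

σ_p² = 0.69²·1.977² + 0.31²·1.1² + 2·0.8·0.69·0.31·1.977·1.1 = 2.7214 (%²).
σ_p = √2.7214 = 1.650%.
At 90%, z = 1.282.
VaR = 1.282 × 1.650% = 2.115%; on $2,000,000 that is $42,300.

$42,300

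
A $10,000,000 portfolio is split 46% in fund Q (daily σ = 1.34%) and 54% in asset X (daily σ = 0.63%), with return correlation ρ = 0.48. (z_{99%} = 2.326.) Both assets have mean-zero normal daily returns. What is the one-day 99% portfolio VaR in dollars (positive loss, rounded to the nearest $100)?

σ_p² = 0.46²·1.34² + 0.54²·0.63² + 2·0.48·0.46·0.54·1.34·0.63 = 0.6970 (%²).
σ_p = √0.6970 = 0.835%.
VaR = 2.326 × 0.835% = 1.942%; on $10,000,000 that is $194,200.

$194,200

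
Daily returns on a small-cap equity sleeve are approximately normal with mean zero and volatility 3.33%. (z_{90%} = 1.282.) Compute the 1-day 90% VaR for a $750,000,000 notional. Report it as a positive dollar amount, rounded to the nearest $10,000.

VaR = z·σ = 1.282 × 3.33% = 4.269%.
On $750,000,000: 0.04269 × $750,000,000 = $32,017,500.

$32,020,000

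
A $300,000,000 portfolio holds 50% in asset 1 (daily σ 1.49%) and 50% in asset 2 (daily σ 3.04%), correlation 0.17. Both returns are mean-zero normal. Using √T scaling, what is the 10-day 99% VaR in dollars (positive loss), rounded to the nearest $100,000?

$39,800,000

σ_p = √(0.5²·1.49² + 0.5²·3.04² + 2·0.17·0.5·0.5·1.49·3.04) = 1.803%.
σ_{10d} = 1.803% × √10 = 5.702%.
z(99%) = 2.326.
VaR = 2.326 × 5.702% = 13.263%; on $300,000,000 that is $39,789,000.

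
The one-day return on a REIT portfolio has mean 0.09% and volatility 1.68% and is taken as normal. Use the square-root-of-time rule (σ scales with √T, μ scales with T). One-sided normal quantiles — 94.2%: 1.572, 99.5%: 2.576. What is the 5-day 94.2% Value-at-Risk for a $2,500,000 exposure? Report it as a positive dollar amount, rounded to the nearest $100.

σ_{5d} = 1.68% × √5 = 3.757%; μ_{5d} = 5 × 0.09% = 0.450%.
VaR = −(0.450%) + 1.572 × 3.757% = 5.456%.
On $2,500,000: 0.05456 × $2,500,000 = $136,400.

$136,400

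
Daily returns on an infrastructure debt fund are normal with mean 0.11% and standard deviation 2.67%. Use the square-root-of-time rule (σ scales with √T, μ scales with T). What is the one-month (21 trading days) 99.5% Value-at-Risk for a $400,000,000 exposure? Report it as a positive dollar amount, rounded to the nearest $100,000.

At 99.5%, z = 2.576.
σ_{21d} = 2.67% × √21 = 12.235%; μ_{21d} = 21 × 0.11% = 2.310%.
VaR = −(2.310%) + 2.576 × 12.235% = 29.207%.
On $400,000,000: 0.29207 × $400,000,000 = $116,828,000.

$116,800,000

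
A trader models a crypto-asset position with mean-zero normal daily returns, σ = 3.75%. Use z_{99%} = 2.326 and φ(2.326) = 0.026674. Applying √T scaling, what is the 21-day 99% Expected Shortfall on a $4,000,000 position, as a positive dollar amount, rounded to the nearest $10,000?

$1,830,000

σ_{21d} = 3.75% × √21 = 17.185%.
ES multiplier = φ(z)/(1−α) = 0.026674/0.01 = 2.667.
ES = 17.185% × 2.667 = 45.832%; on $4,000,000: $1,833,280.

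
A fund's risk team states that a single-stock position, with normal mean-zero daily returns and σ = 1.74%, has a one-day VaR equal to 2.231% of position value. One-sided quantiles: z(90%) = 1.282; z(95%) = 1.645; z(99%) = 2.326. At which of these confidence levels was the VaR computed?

Implied z = VaR/σ = 2.231 / 1.74 = 1.282.
This matches z(90%) = 1.282.

90%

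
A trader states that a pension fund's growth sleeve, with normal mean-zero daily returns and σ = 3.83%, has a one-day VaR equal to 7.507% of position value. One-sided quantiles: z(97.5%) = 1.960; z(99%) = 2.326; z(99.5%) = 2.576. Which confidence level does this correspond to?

97.5%

Implied z = VaR/σ = 7.507 / 3.83 = 1.960.
This matches z(97.5%) = 1.960.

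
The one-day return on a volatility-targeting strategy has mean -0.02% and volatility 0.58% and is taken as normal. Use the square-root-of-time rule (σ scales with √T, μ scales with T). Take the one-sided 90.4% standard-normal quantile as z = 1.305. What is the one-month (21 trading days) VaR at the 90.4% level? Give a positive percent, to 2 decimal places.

3.89%

σ_{21d} = 0.58% × √21 = 2.658%; μ_{21d} = 21 × -0.02% = -0.420%.
VaR = −(-0.420%) + 1.305 × 2.658% = 3.889%.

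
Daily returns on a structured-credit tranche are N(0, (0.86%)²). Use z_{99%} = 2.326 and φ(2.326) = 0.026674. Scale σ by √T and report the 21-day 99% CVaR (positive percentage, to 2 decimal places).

10.51%

σ_{21d} = 0.86% × √21 = 3.941%.
ES multiplier = φ(z)/(1−α) = 0.026674/0.01 = 2.667.
ES = 3.941% × 2.667 = 10.511%.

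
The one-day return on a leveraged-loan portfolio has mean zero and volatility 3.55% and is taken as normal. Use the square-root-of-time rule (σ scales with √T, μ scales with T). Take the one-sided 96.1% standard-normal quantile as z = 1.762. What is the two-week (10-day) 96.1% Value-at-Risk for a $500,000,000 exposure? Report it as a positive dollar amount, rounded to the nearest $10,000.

σ_{10d} = 3.55% × √10 = 11.226%.
VaR = 1.762 × 11.226% = 19.780%.
On $500,000,000: 0.19780 × $500,000,000 = $98,900,000.

$98,900,000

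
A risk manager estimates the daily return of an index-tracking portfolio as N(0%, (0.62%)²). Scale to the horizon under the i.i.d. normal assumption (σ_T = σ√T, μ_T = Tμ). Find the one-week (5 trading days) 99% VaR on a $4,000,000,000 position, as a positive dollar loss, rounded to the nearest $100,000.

$129,000,000

At 99%, z = 2.326.
σ_{5d} = 0.62% × √5 = 1.386%.
VaR = 2.326 × 1.386% = 3.224%.
On $4,000,000,000: 0.03224 × $4,000,000,000 = $128,960,000.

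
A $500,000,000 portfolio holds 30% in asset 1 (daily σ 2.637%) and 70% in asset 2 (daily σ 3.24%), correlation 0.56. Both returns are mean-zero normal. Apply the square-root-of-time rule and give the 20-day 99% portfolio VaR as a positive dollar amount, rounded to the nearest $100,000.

σ_p = √(0.3²·2.637² + 0.7²·3.24² + 2·0.56·0.3·0.7·2.637·3.24) = 2.789%.
σ_{20d} = 2.789% × √20 = 12.473%.
z(99%) = 2.326.
VaR = 2.326 × 12.473% = 29.012%; on $500,000,000 that is $145,060,000.

$145,100,000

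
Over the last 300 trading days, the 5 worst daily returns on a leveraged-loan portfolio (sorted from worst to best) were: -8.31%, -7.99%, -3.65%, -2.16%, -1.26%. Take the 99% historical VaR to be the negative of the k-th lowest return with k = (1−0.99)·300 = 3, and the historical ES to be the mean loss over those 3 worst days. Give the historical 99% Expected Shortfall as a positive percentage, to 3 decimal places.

6.650%

The 3 worst returns sum to -19.95%.
ES = −(-19.95%) / 3 = 6.65% ≈ 6.650%.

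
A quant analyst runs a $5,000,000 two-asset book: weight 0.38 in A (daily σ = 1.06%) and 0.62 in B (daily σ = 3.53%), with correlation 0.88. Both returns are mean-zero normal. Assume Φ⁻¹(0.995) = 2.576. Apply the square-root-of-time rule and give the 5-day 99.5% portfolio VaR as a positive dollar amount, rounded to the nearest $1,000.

$734,000

σ_p = √(0.38²·1.06² + 0.62²·3.53² + 2·0.88·0.38·0.62·1.06·3.53) = 2.550%.
σ_{5d} = 2.550% × √5 = 5.702%.
VaR = 2.576 × 5.702% = 14.688%; on $5,000,000 that is $734,400.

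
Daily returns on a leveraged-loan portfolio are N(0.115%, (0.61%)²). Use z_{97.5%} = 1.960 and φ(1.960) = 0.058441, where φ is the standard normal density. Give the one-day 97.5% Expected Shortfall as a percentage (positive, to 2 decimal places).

Tail multiplier: φ(z)/(1−α) = 0.058441 / 0.025 = 2.338.
ES = −(0.115%) + 0.61% × 2.338 = 1.311%.

1.31%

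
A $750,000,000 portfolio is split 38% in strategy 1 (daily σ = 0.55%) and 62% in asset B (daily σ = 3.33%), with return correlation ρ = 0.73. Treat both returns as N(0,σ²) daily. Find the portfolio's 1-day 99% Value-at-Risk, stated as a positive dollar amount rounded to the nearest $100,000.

σ_p² = 0.38²·0.55² + 0.62²·3.33² + 2·0.73·0.38·0.62·0.55·3.33 = 4.9362 (%²).
σ_p = √4.9362 = 2.222%.
At 99%, z = 2.326.
VaR = 2.326 × 2.222% = 5.168%; on $750,000,000 that is $38,760,000.

$38,800,000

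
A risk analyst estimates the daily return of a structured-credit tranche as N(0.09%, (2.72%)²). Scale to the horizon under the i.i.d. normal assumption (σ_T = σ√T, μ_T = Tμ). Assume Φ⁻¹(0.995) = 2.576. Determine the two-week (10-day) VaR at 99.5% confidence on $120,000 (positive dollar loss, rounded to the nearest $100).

σ_{10d} = 2.72% × √10 = 8.601%; μ_{10d} = 10 × 0.09% = 0.900%.
VaR = −(0.900%) + 2.576 × 8.601% = 21.256%.
On $120,000: 0.21256 × $120,000 = $25,507.

$25,500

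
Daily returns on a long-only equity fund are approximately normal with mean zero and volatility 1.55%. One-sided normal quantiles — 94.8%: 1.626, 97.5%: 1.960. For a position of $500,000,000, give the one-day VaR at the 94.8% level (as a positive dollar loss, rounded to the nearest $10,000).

$12,600,000

VaR = z·σ = 1.626 × 1.55% = 2.520%.
On $500,000,000: 0.02520 × $500,000,000 = $12,600,000.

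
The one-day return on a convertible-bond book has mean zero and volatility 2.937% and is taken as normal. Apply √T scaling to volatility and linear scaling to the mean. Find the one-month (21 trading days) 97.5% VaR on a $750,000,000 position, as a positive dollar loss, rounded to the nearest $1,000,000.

At 97.5%, z = 1.960.
σ_{21d} = 2.937% × √21 = 13.459%.
VaR = 1.960 × 13.459% = 26.380%.
On $750,000,000: 0.26380 × $750,000,000 = $197,850,000.

$198,000,000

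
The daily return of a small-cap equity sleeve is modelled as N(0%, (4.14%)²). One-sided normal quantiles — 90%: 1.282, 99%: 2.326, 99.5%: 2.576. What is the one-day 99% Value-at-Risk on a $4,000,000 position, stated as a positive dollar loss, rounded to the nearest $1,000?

$385,000

VaR = z·σ = 2.326 × 4.14% = 9.630%.
On $4,000,000: 0.09630 × $4,000,000 = $385,200.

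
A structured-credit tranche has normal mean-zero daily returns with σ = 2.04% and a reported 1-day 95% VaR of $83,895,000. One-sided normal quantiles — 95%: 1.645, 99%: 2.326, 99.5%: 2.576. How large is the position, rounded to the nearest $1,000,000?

VaR as a fraction of value: z·σ = 1.645 × 2.04% = 3.3558%.
Position = $83,895,000 / 0.033558 = $2,500,000,000.

$2,500,000,000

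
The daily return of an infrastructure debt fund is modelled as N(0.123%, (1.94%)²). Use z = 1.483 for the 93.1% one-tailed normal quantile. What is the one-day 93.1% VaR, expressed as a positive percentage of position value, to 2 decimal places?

2.75%

VaR = −μ + z·σ = −(0.123%) + 1.483 × 1.94% = 2.754%.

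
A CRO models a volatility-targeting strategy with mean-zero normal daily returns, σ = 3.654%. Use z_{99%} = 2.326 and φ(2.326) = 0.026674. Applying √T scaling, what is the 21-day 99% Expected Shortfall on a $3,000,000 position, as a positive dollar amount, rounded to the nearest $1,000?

$1,340,000

σ_{21d} = 3.654% × √21 = 16.745%.
ES multiplier = φ(z)/(1−α) = 0.026674/0.01 = 2.667.
ES = 16.745% × 2.667 = 44.659%; on $3,000,000: $1,339,770.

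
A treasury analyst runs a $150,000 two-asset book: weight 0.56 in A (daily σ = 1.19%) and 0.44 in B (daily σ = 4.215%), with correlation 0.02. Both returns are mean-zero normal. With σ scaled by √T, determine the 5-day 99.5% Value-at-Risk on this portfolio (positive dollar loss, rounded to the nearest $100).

$17,100

σ_p = √(0.56²·1.19² + 0.44²·4.215² + 2·0.02·0.56·0.44·1.19·4.215) = 1.983%.
σ_{5d} = 1.983% × √5 = 4.434%.
z(99.5%) = 2.576.
VaR = 2.576 × 4.434% = 11.422%; on $150,000 that is $17,133.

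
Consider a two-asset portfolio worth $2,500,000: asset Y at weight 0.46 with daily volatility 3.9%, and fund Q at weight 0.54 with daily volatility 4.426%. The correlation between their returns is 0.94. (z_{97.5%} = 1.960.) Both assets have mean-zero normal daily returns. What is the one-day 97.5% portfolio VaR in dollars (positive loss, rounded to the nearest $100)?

$202,000

σ_p² = 0.46²·3.9² + 0.54²·4.426² + 2·0.94·0.46·0.54·3.9·4.426 = 16.9917 (%²).
σ_p = √16.9917 = 4.122%.
VaR = 1.960 × 4.122% = 8.079%; on $2,500,000 that is $201,975.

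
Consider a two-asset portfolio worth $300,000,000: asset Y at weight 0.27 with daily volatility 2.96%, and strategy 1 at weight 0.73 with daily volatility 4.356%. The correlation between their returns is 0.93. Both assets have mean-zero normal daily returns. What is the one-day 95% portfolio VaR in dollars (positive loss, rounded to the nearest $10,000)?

σ_p² = 0.27²·2.96² + 0.73²·4.356² + 2·0.93·0.27·0.73·2.96·4.356 = 15.4773 (%²).
σ_p = √15.4773 = 3.934%.
At 95%, z = 1.645.
VaR = 1.645 × 3.934% = 6.471%; on $300,000,000 that is $19,413,000.

$19,410,000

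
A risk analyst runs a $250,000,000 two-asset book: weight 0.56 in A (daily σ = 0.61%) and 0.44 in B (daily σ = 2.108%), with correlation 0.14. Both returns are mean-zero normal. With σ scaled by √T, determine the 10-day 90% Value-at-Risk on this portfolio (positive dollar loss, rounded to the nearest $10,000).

$10,460,000

σ_p = √(0.56²·0.61² + 0.44²·2.108² + 2·0.14·0.56·0.44·0.61·2.108) = 1.032%.
σ_{10d} = 1.032% × √10 = 3.263%.
z(90%) = 1.282.
VaR = 1.282 × 3.263% = 4.183%; on $250,000,000 that is $10,457,500.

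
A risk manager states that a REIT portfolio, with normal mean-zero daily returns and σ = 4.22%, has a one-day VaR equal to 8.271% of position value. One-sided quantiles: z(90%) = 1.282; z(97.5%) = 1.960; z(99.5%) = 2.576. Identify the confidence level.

97.5%

Implied z = VaR/σ = 8.271 / 4.22 = 1.960.
This matches z(97.5%) = 1.960.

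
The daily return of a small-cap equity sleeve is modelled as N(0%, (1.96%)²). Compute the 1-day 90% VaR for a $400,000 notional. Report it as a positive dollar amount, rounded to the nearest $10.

At 90% one-sided, z = 1.282.
VaR = z·σ = 1.282 × 1.96% = 2.513%.
On $400,000: 0.02513 × $400,000 = $10,052.

$10,050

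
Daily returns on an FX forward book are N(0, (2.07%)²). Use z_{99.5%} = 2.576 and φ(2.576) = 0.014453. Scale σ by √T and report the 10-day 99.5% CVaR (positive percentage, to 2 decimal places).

18.92%

σ_{10d} = 2.07% × √10 = 6.546%.
ES multiplier = φ(z)/(1−α) = 0.014453/0.005 = 2.891.
ES = 6.546% × 2.891 = 18.924%.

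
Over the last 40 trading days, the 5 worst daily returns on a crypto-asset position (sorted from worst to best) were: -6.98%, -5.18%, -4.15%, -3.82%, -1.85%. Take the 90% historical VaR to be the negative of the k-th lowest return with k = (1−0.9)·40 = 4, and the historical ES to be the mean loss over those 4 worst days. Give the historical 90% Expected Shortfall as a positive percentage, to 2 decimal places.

5.03%

The 4 worst returns sum to -20.13%.
ES = −(-20.13%) / 4 = 5.0325% ≈ 5.03%.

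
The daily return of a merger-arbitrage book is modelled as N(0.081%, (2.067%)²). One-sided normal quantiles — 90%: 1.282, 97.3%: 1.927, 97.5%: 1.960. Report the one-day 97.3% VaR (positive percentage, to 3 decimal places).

3.902%

VaR = −μ + z·σ = −(0.081%) + 1.927 × 2.067% = 3.902%.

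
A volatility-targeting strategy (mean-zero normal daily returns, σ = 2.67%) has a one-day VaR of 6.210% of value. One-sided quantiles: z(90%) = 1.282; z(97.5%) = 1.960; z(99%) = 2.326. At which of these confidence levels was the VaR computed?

Implied z = VaR/σ = 6.210 / 2.67 = 2.326.
This matches z(99%) = 2.326.

99%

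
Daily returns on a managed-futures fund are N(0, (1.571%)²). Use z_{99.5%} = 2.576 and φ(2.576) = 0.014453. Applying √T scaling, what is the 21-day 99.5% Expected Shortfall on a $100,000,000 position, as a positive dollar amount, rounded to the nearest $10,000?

σ_{21d} = 1.571% × √21 = 7.199%.
ES multiplier = φ(z)/(1−α) = 0.014453/0.005 = 2.891.
ES = 7.199% × 2.891 = 20.812%; on $100,000,000: $20,812,000.

$20,810,000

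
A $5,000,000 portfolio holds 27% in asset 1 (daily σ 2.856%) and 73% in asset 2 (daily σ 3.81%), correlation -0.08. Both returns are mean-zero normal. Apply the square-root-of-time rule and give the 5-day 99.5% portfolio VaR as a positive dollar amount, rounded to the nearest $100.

σ_p = √(0.27²·2.856² + 0.73²·3.81² + 2·-0.08·0.27·0.73·2.856·3.81) = 2.826%.
σ_{5d} = 2.826% × √5 = 6.319%.
z(99.5%) = 2.576.
VaR = 2.576 × 6.319% = 16.278%; on $5,000,000 that is $813,900.

$813,900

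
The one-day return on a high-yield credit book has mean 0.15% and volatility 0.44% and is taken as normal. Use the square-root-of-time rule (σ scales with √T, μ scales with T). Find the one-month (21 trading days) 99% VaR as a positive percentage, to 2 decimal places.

At 99%, z = 2.326.
σ_{21d} = 0.44% × √21 = 2.016%; μ_{21d} = 21 × 0.15% = 3.150%.
VaR = −(3.150%) + 2.326 × 2.016% = 1.539%.

1.54%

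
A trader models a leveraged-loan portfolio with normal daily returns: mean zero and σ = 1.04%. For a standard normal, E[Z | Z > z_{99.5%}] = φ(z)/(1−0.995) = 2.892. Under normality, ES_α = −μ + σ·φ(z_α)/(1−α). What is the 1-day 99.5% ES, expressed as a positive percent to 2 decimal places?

3.01%

ES = 1.04% × 2.892 = 3.008%.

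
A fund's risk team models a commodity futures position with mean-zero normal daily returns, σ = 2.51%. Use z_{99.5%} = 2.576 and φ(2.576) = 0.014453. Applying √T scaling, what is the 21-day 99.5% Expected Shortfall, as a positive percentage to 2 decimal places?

33.25%

σ_{21d} = 2.51% × √21 = 11.502%.
ES multiplier = φ(z)/(1−α) = 0.014453/0.005 = 2.891.
ES = 11.502% × 2.891 = 33.252%.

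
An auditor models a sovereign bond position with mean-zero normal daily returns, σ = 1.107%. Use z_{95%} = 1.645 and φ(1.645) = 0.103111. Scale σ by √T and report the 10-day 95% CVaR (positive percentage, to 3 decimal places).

σ_{10d} = 1.107% × √10 = 3.501%.
ES multiplier = φ(z)/(1−α) = 0.103111/0.05 = 2.062.
ES = 3.501% × 2.062 = 7.219%.

7.219%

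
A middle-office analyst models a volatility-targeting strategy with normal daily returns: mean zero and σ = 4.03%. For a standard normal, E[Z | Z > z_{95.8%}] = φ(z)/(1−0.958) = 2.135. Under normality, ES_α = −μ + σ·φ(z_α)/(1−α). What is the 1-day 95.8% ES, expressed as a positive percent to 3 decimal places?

8.604%

ES = 4.03% × 2.135 = 8.604%.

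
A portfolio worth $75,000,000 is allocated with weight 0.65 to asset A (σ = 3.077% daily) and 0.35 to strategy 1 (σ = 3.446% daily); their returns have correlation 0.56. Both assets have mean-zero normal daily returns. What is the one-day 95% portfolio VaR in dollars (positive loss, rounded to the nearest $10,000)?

σ_p² = 0.65²·3.077² + 0.35²·3.446² + 2·0.56·0.65·0.35·3.077·3.446 = 8.1566 (%²).
σ_p = √8.1566 = 2.856%.
At 95%, z = 1.645.
VaR = 1.645 × 2.856% = 4.698%; on $75,000,000 that is $3,523,500.

$3,520,000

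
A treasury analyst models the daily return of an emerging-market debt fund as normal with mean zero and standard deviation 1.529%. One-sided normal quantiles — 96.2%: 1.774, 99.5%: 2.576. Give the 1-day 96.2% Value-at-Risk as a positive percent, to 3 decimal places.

VaR = z·σ = 1.774 × 1.529% = 2.712%.

2.712%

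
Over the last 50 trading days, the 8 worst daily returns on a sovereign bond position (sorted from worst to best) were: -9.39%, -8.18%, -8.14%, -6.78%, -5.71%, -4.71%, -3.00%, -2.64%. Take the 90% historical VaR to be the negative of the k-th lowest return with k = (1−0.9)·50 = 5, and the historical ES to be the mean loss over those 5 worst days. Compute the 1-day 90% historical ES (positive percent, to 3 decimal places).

7.640%

The 5 worst returns sum to -38.20%.
ES = −(-38.20%) / 5 = 7.64% ≈ 7.640%.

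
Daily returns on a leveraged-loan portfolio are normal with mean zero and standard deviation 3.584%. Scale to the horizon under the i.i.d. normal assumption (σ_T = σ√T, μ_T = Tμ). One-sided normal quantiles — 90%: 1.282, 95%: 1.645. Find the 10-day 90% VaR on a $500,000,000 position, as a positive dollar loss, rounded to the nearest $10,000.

$72,650,000

σ_{10d} = 3.584% × √10 = 11.334%.
VaR = 1.282 × 11.334% = 14.530%.
On $500,000,000: 0.14530 × $500,000,000 = $72,650,000.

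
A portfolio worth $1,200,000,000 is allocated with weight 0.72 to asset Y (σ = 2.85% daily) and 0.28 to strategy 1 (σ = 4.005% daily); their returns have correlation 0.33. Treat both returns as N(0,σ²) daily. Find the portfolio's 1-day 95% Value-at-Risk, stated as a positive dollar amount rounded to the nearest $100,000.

$52,200,000

σ_p² = 0.72²·2.85² + 0.28²·4.005² + 2·0.33·0.72·0.28·2.85·4.005 = 6.9870 (%²).
σ_p = √6.9870 = 2.643%.
At 95%, z = 1.645.
VaR = 1.645 × 2.643% = 4.348%; on $1,200,000,000 that is $52,176,000.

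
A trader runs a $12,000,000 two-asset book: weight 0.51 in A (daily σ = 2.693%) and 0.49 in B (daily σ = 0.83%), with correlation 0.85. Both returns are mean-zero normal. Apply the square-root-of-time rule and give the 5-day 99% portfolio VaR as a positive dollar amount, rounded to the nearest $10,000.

$1,080,000

σ_p = √(0.51²·2.693² + 0.49²·0.83² + 2·0.85·0.51·0.49·2.693·0.83) = 1.732%.
σ_{5d} = 1.732% × √5 = 3.873%.
z(99%) = 2.326.
VaR = 2.326 × 3.873% = 9.009%; on $12,000,000 that is $1,081,080.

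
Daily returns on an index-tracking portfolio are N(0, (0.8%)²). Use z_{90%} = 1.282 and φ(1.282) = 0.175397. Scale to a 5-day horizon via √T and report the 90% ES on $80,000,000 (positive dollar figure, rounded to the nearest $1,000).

σ_{5d} = 0.8% × √5 = 1.789%.
ES multiplier = φ(z)/(1−α) = 0.175397/0.1 = 1.754.
ES = 1.789% × 1.754 = 3.138%; on $80,000,000: $2,510,400.

$2,510,000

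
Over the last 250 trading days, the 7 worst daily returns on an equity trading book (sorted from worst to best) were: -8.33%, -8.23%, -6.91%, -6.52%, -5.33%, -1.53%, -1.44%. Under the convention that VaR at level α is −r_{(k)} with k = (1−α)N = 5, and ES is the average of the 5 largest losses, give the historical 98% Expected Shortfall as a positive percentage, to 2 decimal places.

The 5 worst returns sum to -35.32%.
ES = −(-35.32%) / 5 = 7.064% ≈ 7.06%.

7.06%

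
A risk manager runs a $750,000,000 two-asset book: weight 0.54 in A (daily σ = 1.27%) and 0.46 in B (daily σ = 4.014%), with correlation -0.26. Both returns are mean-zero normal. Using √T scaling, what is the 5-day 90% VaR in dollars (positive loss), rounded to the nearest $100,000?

σ_p = √(0.54²·1.27² + 0.46²·4.014² + 2·-0.26·0.54·0.46·1.27·4.014) = 1.795%.
σ_{5d} = 1.795% × √5 = 4.014%.
z(90%) = 1.282.
VaR = 1.282 × 4.014% = 5.146%; on $750,000,000 that is $38,595,000.

$38,600,000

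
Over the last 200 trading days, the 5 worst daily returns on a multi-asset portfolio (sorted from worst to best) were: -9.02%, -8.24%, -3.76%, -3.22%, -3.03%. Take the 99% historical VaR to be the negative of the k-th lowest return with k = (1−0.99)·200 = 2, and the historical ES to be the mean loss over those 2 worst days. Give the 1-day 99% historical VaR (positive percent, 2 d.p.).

k = 2; the 2nd lowest return is -8.24%, so VaR = 8.24%.

8.24%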